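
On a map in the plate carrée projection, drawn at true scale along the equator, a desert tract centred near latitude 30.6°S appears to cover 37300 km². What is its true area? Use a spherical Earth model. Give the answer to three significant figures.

32100 km²

In the plate carrée (x = Rλ, y = Rφ), meridians are true-scale (h = 1) and parallels are stretched by k = sec φ.
Areal scale = h·k = 1 × sec φ; at 30.6°, h = 1.000, k = 1.162, so h·k = 1.162.
True area = apparent / (areal scale) = 37300 / 1.162 ≈ 32100 km².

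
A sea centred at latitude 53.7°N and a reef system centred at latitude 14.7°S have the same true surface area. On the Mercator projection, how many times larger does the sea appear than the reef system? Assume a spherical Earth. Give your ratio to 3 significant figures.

On Mercator, area is exaggerated by sec²φ = 1/cos²φ.
At 53.7°: sec²(53.7°) = 1/0.5920² = 2.853.
At 14.7°: sec²(14.7°) = 1/0.9673² = 1.069.
Ratio = 2.853/1.069 = cos²(14.7°)/cos²(53.7°) ≈ 2.67.

2.67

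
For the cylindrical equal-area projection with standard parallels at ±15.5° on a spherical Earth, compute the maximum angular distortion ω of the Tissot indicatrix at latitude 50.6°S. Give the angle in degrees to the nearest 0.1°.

46.5°

For cylindrical equal-area with standard parallel φ₀, h = cos φ / cos φ₀ and k = cos φ₀ / cos φ, so h·k = 1.
At 50.6°: h = 0.6587, k = 1.518; principal scales a = 1.518, b = 0.6587.
sin(ω/2) = (a − b)/(a + b) = 0.8595/2.177 = 0.3948, so ω = 2 arcsin(0.3948) ≈ 46.5°.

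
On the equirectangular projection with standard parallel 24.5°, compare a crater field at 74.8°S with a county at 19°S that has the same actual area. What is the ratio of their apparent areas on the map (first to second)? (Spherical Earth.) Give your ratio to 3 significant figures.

3.61

In the equirectangular projection with standard parallel φ₀ = 24.5° (x = Rλ cos φ₀, y = Rφ), meridians are true-scale (h = 1) and the parallel scale is k = cos φ₀ / cos φ.
Areal scale at 74.8°: h·k = 1.000 × 3.471 = 3.471.
Areal scale at 19°: h·k = 1.000 × 0.9624 = 0.9624.
Ratio = 3.471/0.9624 ≈ 3.61.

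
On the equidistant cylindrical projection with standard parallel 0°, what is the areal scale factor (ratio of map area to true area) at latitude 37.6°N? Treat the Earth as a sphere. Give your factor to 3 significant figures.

1.26

For the equirectangular projection with φ₀ = 0 (plate carrée), h = 1 along meridians and k = sec φ along parallels.
Areal scale = h·k = 1 × sec φ; at 37.6°, h = 1.000, k = 1.262, so h·k = 1.262.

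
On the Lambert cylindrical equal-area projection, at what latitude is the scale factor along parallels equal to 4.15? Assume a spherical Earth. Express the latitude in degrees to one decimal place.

76.1°

The Lambert cylindrical equal-area projection is the cylindrical equal-area projection with its standard parallel at the equator (φ₀ = 0). A cylindrical equal-area projection with standard parallel φ₀ has meridian scale h = cos φ / cos φ₀ and parallel scale k = cos φ₀ / cos φ (so areas are preserved, h·k = 1).
k = cos φ₀ / cos φ = 4.15  ⇒  cos φ = cos 0° / 4.15 = 0.2410.
φ = arccos(0.2410) ≈ 76.1°.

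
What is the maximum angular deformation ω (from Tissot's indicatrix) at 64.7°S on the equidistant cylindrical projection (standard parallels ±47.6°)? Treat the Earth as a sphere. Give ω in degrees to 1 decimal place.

25.9°

In the equirectangular projection with standard parallel φ₀ = 47.6° (x = Rλ cos φ₀, y = Rφ), meridians are true-scale (h = 1) and the parallel scale is k = cos φ₀ / cos φ.
At 64.7°: h = 1.000, k = 1.578; principal scales a = 1.578, b = 1.000.
sin(ω/2) = (a − b)/(a + b) = 0.5778/2.578 = 0.2242, so ω = 2 arcsin(0.2242) ≈ 25.9°.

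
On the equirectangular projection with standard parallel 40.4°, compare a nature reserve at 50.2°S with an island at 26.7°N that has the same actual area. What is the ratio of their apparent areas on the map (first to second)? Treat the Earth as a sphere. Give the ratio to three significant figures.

1.40

With standard parallel φ₀ = 40.4°, the equirectangular projection gives x = Rλ cos φ₀, y = Rφ, so h = 1 and k = cos 40.4° / cos φ.
Areal scale at 50.2°: h·k = 1.000 × 1.190 = 1.190.
Areal scale at 26.7°: h·k = 1.000 × 0.8524 = 0.8524.
Ratio = 1.190/0.8524 ≈ 1.40.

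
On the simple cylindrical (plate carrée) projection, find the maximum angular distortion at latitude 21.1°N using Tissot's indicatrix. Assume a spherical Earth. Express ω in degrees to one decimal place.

4.0°

For the equirectangular projection with φ₀ = 0 (plate carrée), h = 1 along meridians and k = sec φ along parallels.
At 21.1°: h = 1.000, k = 1.072; principal scales a = 1.072, b = 1.000.
sin(ω/2) = (a − b)/(a + b) = 0.07186/2.072 = 0.03469, so ω = 2 arcsin(0.03469) ≈ 4.0°.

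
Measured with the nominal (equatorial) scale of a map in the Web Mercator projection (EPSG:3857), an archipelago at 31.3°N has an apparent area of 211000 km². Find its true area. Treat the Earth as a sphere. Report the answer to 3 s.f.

For Mercator, h = k = sec φ (a conformal cylindrical projection has a single point scale, 1/cos φ).
Areal scale = k² = sec²φ = 1/cos²(31.3°) = 1/0.8545² = 1.370.
True area = apparent / (areal scale) = 211000 / 1.370 ≈ 154000 km².

154000 km²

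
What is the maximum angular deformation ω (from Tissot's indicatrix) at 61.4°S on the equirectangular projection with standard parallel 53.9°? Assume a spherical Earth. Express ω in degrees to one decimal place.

In the equirectangular projection with standard parallel φ₀ = 53.9° (x = Rλ cos φ₀, y = Rφ), meridians are true-scale (h = 1) and the parallel scale is k = cos φ₀ / cos φ.
At 61.4°: h = 1.000, k = 1.231; principal scales a = 1.231, b = 1.000.
sin(ω/2) = (a − b)/(a + b) = 0.2308/2.231 = 0.1035, so ω = 2 arcsin(0.1035) ≈ 11.9°.

11.9°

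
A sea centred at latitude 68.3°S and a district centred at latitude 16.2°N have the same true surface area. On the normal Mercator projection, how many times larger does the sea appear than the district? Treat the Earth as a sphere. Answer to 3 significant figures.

6.75

On Mercator, area is exaggerated by sec²φ = 1/cos²φ.
At 68.3°: sec²(68.3°) = 1/0.3697² = 7.315.
At 16.2°: sec²(16.2°) = 1/0.9603² = 1.084.
Ratio = 7.315/1.084 = cos²(16.2°)/cos²(68.3°) ≈ 6.75.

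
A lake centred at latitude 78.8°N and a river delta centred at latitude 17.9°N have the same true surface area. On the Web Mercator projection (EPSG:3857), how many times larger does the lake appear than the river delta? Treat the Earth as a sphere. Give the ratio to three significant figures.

24.0

On Mercator, area is exaggerated by sec²φ = 1/cos²φ.
At 78.8°: sec²(78.8°) = 1/0.1942² = 26.51.
At 17.9°: sec²(17.9°) = 1/0.9516² = 1.104.
Ratio = 26.51/1.104 = cos²(17.9°)/cos²(78.8°) ≈ 24.0.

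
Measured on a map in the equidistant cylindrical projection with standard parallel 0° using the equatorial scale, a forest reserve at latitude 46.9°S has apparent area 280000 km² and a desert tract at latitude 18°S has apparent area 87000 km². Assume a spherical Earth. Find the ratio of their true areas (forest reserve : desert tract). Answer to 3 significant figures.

2.31

Plate carrée has h = 1 and k = sec φ, giving areal scale sec φ; true area = (apparent area) · cos φ.
True area of forest reserve: 280000 × cos(46.9°) = 280000 × 0.6833 = 191300 km².
True area of desert tract: 87000 × cos(18°) = 87000 × 0.9511 = 82740 km².
Ratio = 191300 / 82740 ≈ 2.31.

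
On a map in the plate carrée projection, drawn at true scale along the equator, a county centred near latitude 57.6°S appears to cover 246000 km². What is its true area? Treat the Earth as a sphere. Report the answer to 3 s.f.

132000 km²

For the equirectangular projection with φ₀ = 0 (plate carrée), h = 1 along meridians and k = sec φ along parallels.
Areal scale = h·k = 1 × sec φ; at 57.6°, h = 1.000, k = 1.866, so h·k = 1.866.
True area = apparent / (areal scale) = 246000 / 1.866 ≈ 132000 km².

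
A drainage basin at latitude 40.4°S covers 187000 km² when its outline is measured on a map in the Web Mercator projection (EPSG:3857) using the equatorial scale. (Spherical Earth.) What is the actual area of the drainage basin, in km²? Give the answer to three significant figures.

108000 km²

The Mercator projection is conformal; its linear scale factor is the same in every direction and equals sec φ = 1/cos φ.
Areal scale = k² = sec²φ = 1/cos²(40.4°) = 1/0.7615² = 1.724.
True area = apparent / (areal scale) = 187000 / 1.724 ≈ 108000 km².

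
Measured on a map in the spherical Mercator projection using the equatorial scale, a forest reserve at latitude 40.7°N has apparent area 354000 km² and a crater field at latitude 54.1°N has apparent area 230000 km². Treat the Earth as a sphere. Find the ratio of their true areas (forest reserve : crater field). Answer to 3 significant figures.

Since Mercator area scale is 1/cos²φ, the true area equals the apparent area multiplied by cos²φ.
True area of forest reserve: 354000 × cos²(40.7°) = 354000 × 0.5748 = 203500 km².
True area of crater field: 230000 × cos²(54.1°) = 230000 × 0.3438 = 79080 km².
Ratio = 203500 / 79080 ≈ 2.57.

2.57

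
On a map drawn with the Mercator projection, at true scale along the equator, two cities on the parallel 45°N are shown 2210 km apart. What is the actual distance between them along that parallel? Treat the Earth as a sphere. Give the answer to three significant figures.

For Mercator, h = k = sec φ (a conformal cylindrical projection has a single point scale, 1/cos φ).
Along the parallel at 45°, map distances are exaggerated by k = sec 45° = 1.414.
True distance = 2210 / 1.414 = 2210 × cos 45° ≈ 1560 km.

1560 km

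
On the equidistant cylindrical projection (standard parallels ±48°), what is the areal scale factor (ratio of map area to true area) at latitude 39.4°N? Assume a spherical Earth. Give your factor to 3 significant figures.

With standard parallel φ₀ = 48°, the equirectangular projection gives x = Rλ cos φ₀, y = Rφ, so h = 1 and k = cos 48° / cos φ.
Areal scale = h·k = 1 × cos φ₀ / cos φ; at 39.4°, h = 1.000, k = 0.8659, so h·k = 0.8659.

0.866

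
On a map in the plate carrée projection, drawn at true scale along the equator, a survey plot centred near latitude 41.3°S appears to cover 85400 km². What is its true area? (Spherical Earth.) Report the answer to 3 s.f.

64200 km²

Plate carrée maps x = Rλ, y = Rφ. The meridian scale is h = 1 and the parallel scale is k = 1/cos φ = sec φ.
Areal scale = h·k = 1 × sec φ; at 41.3°, h = 1.000, k = 1.331, so h·k = 1.331.
True area = apparent / (areal scale) = 85400 / 1.331 ≈ 64200 km².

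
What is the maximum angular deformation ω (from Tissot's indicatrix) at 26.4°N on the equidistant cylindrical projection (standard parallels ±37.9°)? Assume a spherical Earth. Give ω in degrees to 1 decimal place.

The equidistant cylindrical projection with φ₀ = 37.9° has h = 1 (meridians true) and k = cos φ₀ / cos φ along parallels.
At 26.4°: h = 1.000, k = 0.8810; principal scales a = 1.000, b = 0.8810.
sin(ω/2) = (a − b)/(a + b) = 0.1190/1.881 = 0.06329, so ω = 2 arcsin(0.06329) ≈ 7.3°.

7.3°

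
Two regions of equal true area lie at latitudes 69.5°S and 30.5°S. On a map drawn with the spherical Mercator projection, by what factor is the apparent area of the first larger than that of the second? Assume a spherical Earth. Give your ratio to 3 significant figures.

6.05

Mercator is conformal with k = sec φ, so areal scale = k² = sec²φ.
At 69.5°: sec²(69.5°) = 1/0.3502² = 8.154.
At 30.5°: sec²(30.5°) = 1/0.8616² = 1.347.
Ratio = 8.154/1.347 = cos²(30.5°)/cos²(69.5°) ≈ 6.05.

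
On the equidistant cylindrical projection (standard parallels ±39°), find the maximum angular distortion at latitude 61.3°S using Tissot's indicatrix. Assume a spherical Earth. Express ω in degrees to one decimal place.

27.3°

The equidistant cylindrical projection with φ₀ = 39° has h = 1 (meridians true) and k = cos φ₀ / cos φ along parallels.
At 61.3°: h = 1.000, k = 1.618; principal scales a = 1.618, b = 1.000.
sin(ω/2) = (a − b)/(a + b) = 0.6183/2.618 = 0.2361, so ω = 2 arcsin(0.2361) ≈ 27.3°.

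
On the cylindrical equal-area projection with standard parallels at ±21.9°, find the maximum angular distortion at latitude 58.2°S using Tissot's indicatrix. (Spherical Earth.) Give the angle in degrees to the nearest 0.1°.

61.6°

Cylindrical equal-area (φ₀ = 21.9°): h = cos φ / cos 21.9° along meridians, k = cos 21.9° / cos φ along parallels; h·k = 1.
At 58.2°: h = 0.5679, k = 1.761; principal scales a = 1.761, b = 0.5679.
sin(ω/2) = (a − b)/(a + b) = 1.193/2.329 = 0.5122, so ω = 2 arcsin(0.5122) ≈ 61.6°.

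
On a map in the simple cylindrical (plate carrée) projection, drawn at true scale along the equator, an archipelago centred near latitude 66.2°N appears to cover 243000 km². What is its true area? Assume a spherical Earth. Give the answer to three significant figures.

In the plate carrée (x = Rλ, y = Rφ), meridians are true-scale (h = 1) and parallels are stretched by k = sec φ.
Areal scale = h·k = 1 × sec φ; at 66.2°, h = 1.000, k = 2.478, so h·k = 2.478.
True area = apparent / (areal scale) = 243000 / 2.478 ≈ 98100 km².

98100 km²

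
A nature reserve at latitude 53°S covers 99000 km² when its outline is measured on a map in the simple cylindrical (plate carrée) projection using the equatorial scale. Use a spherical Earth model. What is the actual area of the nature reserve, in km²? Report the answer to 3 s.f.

In the plate carrée (x = Rλ, y = Rφ), meridians are true-scale (h = 1) and parallels are stretched by k = sec φ.
Areal scale = h·k = 1 × sec φ; at 53°, h = 1.000, k = 1.662, so h·k = 1.662.
True area = apparent / (areal scale) = 99000 / 1.662 ≈ 59600 km².

59600 km²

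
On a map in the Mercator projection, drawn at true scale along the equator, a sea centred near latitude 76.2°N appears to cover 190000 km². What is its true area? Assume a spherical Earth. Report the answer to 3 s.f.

10800 km²

The Mercator projection is conformal; its linear scale factor is the same in every direction and equals sec φ = 1/cos φ.
Areal scale = k² = sec²φ = 1/cos²(76.2°) = 1/0.2385² = 17.58.
True area = apparent / (areal scale) = 190000 / 17.58 ≈ 10800 km².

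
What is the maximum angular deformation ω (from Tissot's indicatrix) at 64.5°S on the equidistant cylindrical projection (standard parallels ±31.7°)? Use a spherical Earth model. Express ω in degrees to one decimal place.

38.3°

In the equirectangular projection with standard parallel φ₀ = 31.7° (x = Rλ cos φ₀, y = Rφ), meridians are true-scale (h = 1) and the parallel scale is k = cos φ₀ / cos φ.
At 64.5°: h = 1.000, k = 1.976; principal scales a = 1.976, b = 1.000.
sin(ω/2) = (a − b)/(a + b) = 0.9763/2.976 = 0.3280, so ω = 2 arcsin(0.3280) ≈ 38.3°.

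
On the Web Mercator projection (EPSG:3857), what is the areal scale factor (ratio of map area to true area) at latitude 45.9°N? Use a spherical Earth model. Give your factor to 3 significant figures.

2.06

Mercator is conformal, so the point scale is isotropic: h = k = sec φ = 1/cos φ.
Areal scale = k² = sec²φ = 1/cos²(45.9°) = 1/0.6959² = 2.065.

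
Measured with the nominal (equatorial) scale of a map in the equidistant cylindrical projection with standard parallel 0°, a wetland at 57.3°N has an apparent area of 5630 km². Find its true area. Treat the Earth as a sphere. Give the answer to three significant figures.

3040 km²

For the equirectangular projection with φ₀ = 0 (plate carrée), h = 1 along meridians and k = sec φ along parallels.
Areal scale = h·k = 1 × sec φ; at 57.3°, h = 1.000, k = 1.851, so h·k = 1.851.
True area = apparent / (areal scale) = 5630 / 1.851 ≈ 3040 km².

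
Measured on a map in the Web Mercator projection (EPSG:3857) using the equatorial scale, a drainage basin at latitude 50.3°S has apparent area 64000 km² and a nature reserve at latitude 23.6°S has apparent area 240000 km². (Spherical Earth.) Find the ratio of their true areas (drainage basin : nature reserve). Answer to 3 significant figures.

0.130

Mercator's areal exaggeration is sec²φ; hence true area = (apparent area) · cos²φ.
True area of drainage basin: 64000 × cos²(50.3°) = 64000 × 0.4080 = 26110 km².
True area of nature reserve: 240000 × cos²(23.6°) = 240000 × 0.8397 = 201500 km².
Ratio = 26110 / 201500 ≈ 0.130.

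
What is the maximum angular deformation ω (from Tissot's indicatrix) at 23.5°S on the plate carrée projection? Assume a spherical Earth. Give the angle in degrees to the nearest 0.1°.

For the equirectangular projection with φ₀ = 0 (plate carrée), h = 1 along meridians and k = sec φ along parallels.
At 23.5°: h = 1.000, k = 1.090; principal scales a = 1.090, b = 1.000.
sin(ω/2) = (a − b)/(a + b) = 0.09044/2.090 = 0.04326, so ω = 2 arcsin(0.04326) ≈ 5.0°.

5.0°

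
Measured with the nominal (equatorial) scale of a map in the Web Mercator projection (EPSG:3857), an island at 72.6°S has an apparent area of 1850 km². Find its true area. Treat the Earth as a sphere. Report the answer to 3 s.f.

The Mercator projection is conformal; its linear scale factor is the same in every direction and equals sec φ = 1/cos φ.
Areal scale = k² = sec²φ = 1/cos²(72.6°) = 1/0.2990² = 11.18.
True area = apparent / (areal scale) = 1850 / 11.18 ≈ 165 km².

165 km²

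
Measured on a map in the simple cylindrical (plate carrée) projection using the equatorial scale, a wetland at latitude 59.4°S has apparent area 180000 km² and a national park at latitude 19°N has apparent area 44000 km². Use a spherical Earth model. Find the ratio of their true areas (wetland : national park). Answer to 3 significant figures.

On the plate carrée, areal scale = h·k = 1 × sec φ, so true area = apparent × cos φ.
True area of wetland: 180000 × cos(59.4°) = 180000 × 0.5090 = 91630 km².
True area of national park: 44000 × cos(19°) = 44000 × 0.9455 = 41600 km².
Ratio = 91630 / 41600 ≈ 2.20.

2.20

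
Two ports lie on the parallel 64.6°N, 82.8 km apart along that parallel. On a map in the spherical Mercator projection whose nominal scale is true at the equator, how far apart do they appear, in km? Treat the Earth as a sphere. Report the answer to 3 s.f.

For Mercator, h = k = sec φ (a conformal cylindrical projection has a single point scale, 1/cos φ).
Along the parallel, k = sec 64.6° = 1/0.4289 = 2.331.
Map distance = 82.8 × 2.331 ≈ 193 km.

193 km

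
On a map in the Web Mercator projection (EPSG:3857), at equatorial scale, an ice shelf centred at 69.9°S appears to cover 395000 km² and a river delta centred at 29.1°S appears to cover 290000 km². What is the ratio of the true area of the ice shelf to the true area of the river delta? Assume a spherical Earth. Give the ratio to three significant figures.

Mercator's areal exaggeration is sec²φ; hence true area = (apparent area) · cos²φ.
True area of ice shelf: 395000 × cos²(69.9°) = 395000 × 0.1181 = 46650 km².
True area of river delta: 290000 × cos²(29.1°) = 290000 × 0.7635 = 221400 km².
Ratio = 46650 / 221400 ≈ 0.211.

0.211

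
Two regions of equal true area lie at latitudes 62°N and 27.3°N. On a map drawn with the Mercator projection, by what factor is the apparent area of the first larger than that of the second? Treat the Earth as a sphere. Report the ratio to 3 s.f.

3.58

On Mercator, area is exaggerated by sec²φ = 1/cos²φ.
At 62°: sec²(62°) = 1/0.4695² = 4.537.
At 27.3°: sec²(27.3°) = 1/0.8886² = 1.266.
Ratio = 4.537/1.266 = cos²(27.3°)/cos²(62°) ≈ 3.58.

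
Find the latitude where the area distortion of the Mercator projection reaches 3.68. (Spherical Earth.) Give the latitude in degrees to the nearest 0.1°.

Mercator areal scale is sec²φ.
sec²φ = 3.68  ⇒  cos²φ = 0.2717  ⇒  cos φ = 0.5213.
φ = arccos(0.5213) ≈ 58.6°.

58.6°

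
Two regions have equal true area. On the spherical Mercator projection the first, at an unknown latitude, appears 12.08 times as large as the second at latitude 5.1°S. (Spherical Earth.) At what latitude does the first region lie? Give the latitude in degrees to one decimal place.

73.3°

For equal true areas on Mercator, apparent areas scale as sec²φ, so the ratio is cos²φ₂ / cos²φ₁.
cos²φ₂ / cos²φ₁ = 12.08  ⇒  cos φ₁ = cos 5.1° / √12.08 = 0.9960/3.476 = 0.2866.
φ₁ = arccos(0.2866) ≈ 73.3°.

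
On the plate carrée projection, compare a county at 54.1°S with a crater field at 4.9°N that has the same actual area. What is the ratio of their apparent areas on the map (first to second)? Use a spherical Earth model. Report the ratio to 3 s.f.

For the equirectangular projection with φ₀ = 0 (plate carrée), h = 1 along meridians and k = sec φ along parallels.
Areal scale at 54.1°: h·k = 1.000 × 1.705 = 1.705.
Areal scale at 4.9°: h·k = 1.000 × 1.004 = 1.004.
Ratio = 1.705/1.004 ≈ 1.70.

1.70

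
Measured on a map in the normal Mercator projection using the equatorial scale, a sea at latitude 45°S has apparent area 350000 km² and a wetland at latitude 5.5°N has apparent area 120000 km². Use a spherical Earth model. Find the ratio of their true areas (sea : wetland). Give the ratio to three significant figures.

Mercator's areal exaggeration is sec²φ; hence true area = (apparent area) · cos²φ.
True area of sea: 350000 × cos²(45°) = 350000 × 0.5000 = 175000 km².
True area of wetland: 120000 × cos²(5.5°) = 120000 × 0.9908 = 118900 km².
Ratio = 175000 / 118900 ≈ 1.47.

1.47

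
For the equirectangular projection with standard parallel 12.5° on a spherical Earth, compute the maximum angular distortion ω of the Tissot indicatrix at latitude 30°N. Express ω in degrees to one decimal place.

6.9°

With standard parallel φ₀ = 12.5°, the equirectangular projection gives x = Rλ cos φ₀, y = Rφ, so h = 1 and k = cos 12.5° / cos φ.
At 30°: h = 1.000, k = 1.127; principal scales a = 1.127, b = 1.000.
sin(ω/2) = (a − b)/(a + b) = 0.1273/2.127 = 0.05985, so ω = 2 arcsin(0.05985) ≈ 6.9°.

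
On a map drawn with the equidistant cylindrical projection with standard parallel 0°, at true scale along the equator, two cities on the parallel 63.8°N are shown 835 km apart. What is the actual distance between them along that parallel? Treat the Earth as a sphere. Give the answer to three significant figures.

In the plate carrée (x = Rλ, y = Rφ), meridians are true-scale (h = 1) and parallels are stretched by k = sec φ.
Along the parallel at 63.8°, map distances are exaggerated by k = sec 63.8° = 2.265.
True distance = 835 / 2.265 = 835 × cos 63.8° ≈ 369 km.

369 km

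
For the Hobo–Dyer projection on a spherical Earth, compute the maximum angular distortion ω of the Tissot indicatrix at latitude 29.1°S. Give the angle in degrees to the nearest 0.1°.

11.0°

The Hobo–Dyer projection is cylindrical equal-area with φ₀ = 37.5°. Cylindrical equal-area (φ₀ = 37.5°): h = cos φ / cos 37.5° along meridians, k = cos 37.5° / cos φ along parallels; h·k = 1.
At 29.1°: h = 1.101, k = 0.9080; principal scales a = 1.101, b = 0.9080.
sin(ω/2) = (a − b)/(a + b) = 0.1934/2.009 = 0.09625, so ω = 2 arcsin(0.09625) ≈ 11.0°.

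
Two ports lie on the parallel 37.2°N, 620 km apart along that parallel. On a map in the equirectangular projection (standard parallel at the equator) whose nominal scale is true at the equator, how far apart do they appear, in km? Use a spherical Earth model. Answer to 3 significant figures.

778 km

Plate carrée maps x = Rλ, y = Rφ. The meridian scale is h = 1 and the parallel scale is k = 1/cos φ = sec φ.
Along the parallel, k = sec 37.2° = 1/0.7965 = 1.255.
Map distance = 620 × 1.255 ≈ 778 km.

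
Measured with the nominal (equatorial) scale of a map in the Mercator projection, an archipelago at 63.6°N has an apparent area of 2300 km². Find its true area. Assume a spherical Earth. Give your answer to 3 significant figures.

Mercator is conformal, so the point scale is isotropic: h = k = sec φ = 1/cos φ.
Areal scale = k² = sec²φ = 1/cos²(63.6°) = 1/0.4446² = 5.058.
True area = apparent / (areal scale) = 2300 / 5.058 ≈ 455 km².

455 km²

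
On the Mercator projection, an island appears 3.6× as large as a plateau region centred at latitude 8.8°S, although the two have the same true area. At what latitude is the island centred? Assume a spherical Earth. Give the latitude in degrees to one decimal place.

58.6°

Mercator areal scale is sec²φ, so apparent-area ratio = sec²φ₁ / sec²φ₂ = cos²φ₂ / cos²φ₁.
cos²φ₂ / cos²φ₁ = 3.6  ⇒  cos φ₁ = cos 8.8° / √3.6 = 0.9882/1.897 = 0.5208.
φ₁ = arccos(0.5208) ≈ 58.6°.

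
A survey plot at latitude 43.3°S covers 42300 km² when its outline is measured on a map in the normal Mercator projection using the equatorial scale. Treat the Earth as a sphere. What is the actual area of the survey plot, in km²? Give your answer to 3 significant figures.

For Mercator, h = k = sec φ (a conformal cylindrical projection has a single point scale, 1/cos φ).
Areal scale = k² = sec²φ = 1/cos²(43.3°) = 1/0.7278² = 1.888.
True area = apparent / (areal scale) = 42300 / 1.888 ≈ 22400 km².

22400 km²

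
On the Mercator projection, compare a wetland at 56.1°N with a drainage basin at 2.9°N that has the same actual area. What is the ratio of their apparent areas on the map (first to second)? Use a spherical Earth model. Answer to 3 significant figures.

Mercator areal scale is sec²φ.
At 56.1°: sec²(56.1°) = 1/0.5577² = 3.215.
At 2.9°: sec²(2.9°) = 1/0.9987² = 1.003.
Ratio = 3.215/1.003 = cos²(2.9°)/cos²(56.1°) ≈ 3.21.

3.21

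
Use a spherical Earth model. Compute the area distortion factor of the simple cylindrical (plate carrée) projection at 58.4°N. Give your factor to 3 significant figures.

1.91

For the equirectangular projection with φ₀ = 0 (plate carrée), h = 1 along meridians and k = sec φ along parallels.
Areal scale = h·k = 1 × sec φ; at 58.4°, h = 1.000, k = 1.908, so h·k = 1.908.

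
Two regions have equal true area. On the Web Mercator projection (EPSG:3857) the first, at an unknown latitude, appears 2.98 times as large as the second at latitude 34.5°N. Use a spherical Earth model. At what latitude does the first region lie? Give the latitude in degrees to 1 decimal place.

61.5°

Mercator areal scale is sec²φ, so apparent-area ratio = sec²φ₁ / sec²φ₂ = cos²φ₂ / cos²φ₁.
cos²φ₂ / cos²φ₁ = 2.98  ⇒  cos φ₁ = cos 34.5° / √2.98 = 0.8241/1.726 = 0.4774.
φ₁ = arccos(0.4774) ≈ 61.5°.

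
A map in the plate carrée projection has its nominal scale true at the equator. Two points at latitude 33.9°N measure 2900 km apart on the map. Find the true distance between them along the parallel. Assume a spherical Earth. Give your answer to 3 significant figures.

2410 km

For the equirectangular projection with φ₀ = 0 (plate carrée), h = 1 along meridians and k = sec φ along parallels.
Along the parallel at 33.9°, map distances are exaggerated by k = sec 33.9° = 1.205.
True distance = 2900 / 1.205 = 2900 × cos 33.9° ≈ 2410 km.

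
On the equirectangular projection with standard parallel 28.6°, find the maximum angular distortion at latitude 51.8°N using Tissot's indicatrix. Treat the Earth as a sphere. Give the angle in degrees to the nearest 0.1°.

With standard parallel φ₀ = 28.6°, the equirectangular projection gives x = Rλ cos φ₀, y = Rφ, so h = 1 and k = cos 28.6° / cos φ.
At 51.8°: h = 1.000, k = 1.420; principal scales a = 1.420, b = 1.000.
sin(ω/2) = (a − b)/(a + b) = 0.4197/2.420 = 0.1735, so ω = 2 arcsin(0.1735) ≈ 20.0°.

20.0°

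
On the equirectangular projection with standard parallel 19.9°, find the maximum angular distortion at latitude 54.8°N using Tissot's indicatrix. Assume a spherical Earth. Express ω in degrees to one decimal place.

27.8°

In the equirectangular projection with standard parallel φ₀ = 19.9° (x = Rλ cos φ₀, y = Rφ), meridians are true-scale (h = 1) and the parallel scale is k = cos φ₀ / cos φ.
At 54.8°: h = 1.000, k = 1.631; principal scales a = 1.631, b = 1.000.
sin(ω/2) = (a − b)/(a + b) = 0.6312/2.631 = 0.2399, so ω = 2 arcsin(0.2399) ≈ 27.8°.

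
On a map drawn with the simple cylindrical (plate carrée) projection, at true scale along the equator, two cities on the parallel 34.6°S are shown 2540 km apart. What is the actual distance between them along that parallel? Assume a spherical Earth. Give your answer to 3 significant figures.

2090 km

Plate carrée maps x = Rλ, y = Rφ. The meridian scale is h = 1 and the parallel scale is k = 1/cos φ = sec φ.
Along the parallel at 34.6°, map distances are exaggerated by k = sec 34.6° = 1.215.
True distance = 2540 / 1.215 = 2540 × cos 34.6° ≈ 2090 km.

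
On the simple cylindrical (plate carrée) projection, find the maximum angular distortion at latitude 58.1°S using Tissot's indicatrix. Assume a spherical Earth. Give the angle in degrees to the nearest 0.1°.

Plate carrée maps x = Rλ, y = Rφ. The meridian scale is h = 1 and the parallel scale is k = 1/cos φ = sec φ.
At 58.1°: h = 1.000, k = 1.892; principal scales a = 1.892, b = 1.000.
sin(ω/2) = (a − b)/(a + b) = 0.8924/2.892 = 0.3085, so ω = 2 arcsin(0.3085) ≈ 35.9°.

35.9°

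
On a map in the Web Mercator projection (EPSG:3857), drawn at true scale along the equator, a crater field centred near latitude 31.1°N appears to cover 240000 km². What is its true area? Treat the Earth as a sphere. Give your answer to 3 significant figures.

176000 km²

Mercator is conformal, so the point scale is isotropic: h = k = sec φ = 1/cos φ.
Areal scale = k² = sec²φ = 1/cos²(31.1°) = 1/0.8563² = 1.364.
True area = apparent / (areal scale) = 240000 / 1.364 ≈ 176000 km².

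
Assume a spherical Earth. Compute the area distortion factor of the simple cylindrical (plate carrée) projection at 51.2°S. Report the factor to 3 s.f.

In the plate carrée (x = Rλ, y = Rφ), meridians are true-scale (h = 1) and parallels are stretched by k = sec φ.
Areal scale = h·k = 1 × sec φ; at 51.2°, h = 1.000, k = 1.596, so h·k = 1.596.

1.60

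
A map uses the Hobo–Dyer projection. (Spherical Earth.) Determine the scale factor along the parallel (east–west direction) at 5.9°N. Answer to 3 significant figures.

The Hobo–Dyer projection is cylindrical equal-area with φ₀ = 37.5°. Cylindrical equal-area (φ₀ = 37.5°): h = cos φ / cos 37.5° along meridians, k = cos 37.5° / cos φ along parallels; h·k = 1.
k = cos 37.5° / cos 5.9° = 0.7934/0.9947 = 0.7976.

0.798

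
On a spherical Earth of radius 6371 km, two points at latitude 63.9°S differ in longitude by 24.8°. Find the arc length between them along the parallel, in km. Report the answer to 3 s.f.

Arc length along a parallel = R cos φ · Δλ (with Δλ in radians).
= 6371 × cos 63.9° × (24.8° × π/180) = 6371 × 0.4399 × 0.4328 ≈ 1210 km.

1210 km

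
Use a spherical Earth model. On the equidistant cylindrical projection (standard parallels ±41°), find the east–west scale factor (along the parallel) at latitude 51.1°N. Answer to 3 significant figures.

1.20

In the equirectangular projection with standard parallel φ₀ = 41° (x = Rλ cos φ₀, y = Rφ), meridians are true-scale (h = 1) and the parallel scale is k = cos φ₀ / cos φ.
k = cos 41° / cos 51.1° = 0.7547/0.6280 = 1.202.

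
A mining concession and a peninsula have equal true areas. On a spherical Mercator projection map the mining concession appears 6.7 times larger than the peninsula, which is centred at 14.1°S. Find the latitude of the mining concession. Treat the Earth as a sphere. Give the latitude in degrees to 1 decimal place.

For equal true areas on Mercator, apparent areas scale as sec²φ, so the ratio is cos²φ₂ / cos²φ₁.
cos²φ₂ / cos²φ₁ = 6.7  ⇒  cos φ₁ = cos 14.1° / √6.7 = 0.9699/2.588 = 0.3747.
φ₁ = arccos(0.3747) ≈ 68.0°.

68.0°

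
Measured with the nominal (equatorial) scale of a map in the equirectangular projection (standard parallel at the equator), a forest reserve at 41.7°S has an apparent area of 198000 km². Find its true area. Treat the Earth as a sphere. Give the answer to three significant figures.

148000 km²

Plate carrée maps x = Rλ, y = Rφ. The meridian scale is h = 1 and the parallel scale is k = 1/cos φ = sec φ.
Areal scale = h·k = 1 × sec φ; at 41.7°, h = 1.000, k = 1.339, so h·k = 1.339.
True area = apparent / (areal scale) = 198000 / 1.339 ≈ 148000 km².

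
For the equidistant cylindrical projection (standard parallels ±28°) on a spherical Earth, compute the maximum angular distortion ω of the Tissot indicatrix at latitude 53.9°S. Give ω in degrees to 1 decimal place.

In the equirectangular projection with standard parallel φ₀ = 28° (x = Rλ cos φ₀, y = Rφ), meridians are true-scale (h = 1) and the parallel scale is k = cos φ₀ / cos φ.
At 53.9°: h = 1.000, k = 1.499; principal scales a = 1.499, b = 1.000.
sin(ω/2) = (a − b)/(a + b) = 0.4986/2.499 = 0.1995, so ω = 2 arcsin(0.1995) ≈ 23.0°.

23.0°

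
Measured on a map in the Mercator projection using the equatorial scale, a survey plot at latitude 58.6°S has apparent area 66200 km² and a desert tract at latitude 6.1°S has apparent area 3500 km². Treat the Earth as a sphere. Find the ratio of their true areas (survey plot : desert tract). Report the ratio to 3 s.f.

Since Mercator area scale is 1/cos²φ, the true area equals the apparent area multiplied by cos²φ.
True area of survey plot: 66200 × cos²(58.6°) = 66200 × 0.2715 = 17970 km².
True area of desert tract: 3500 × cos²(6.1°) = 3500 × 0.9887 = 3460 km².
Ratio = 17970 / 3460 ≈ 5.19.

5.19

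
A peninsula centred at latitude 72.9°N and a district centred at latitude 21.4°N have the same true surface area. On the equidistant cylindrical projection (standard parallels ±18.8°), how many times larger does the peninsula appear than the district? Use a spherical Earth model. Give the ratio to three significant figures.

3.17

With standard parallel φ₀ = 18.8°, the equirectangular projection gives x = Rλ cos φ₀, y = Rφ, so h = 1 and k = cos 18.8° / cos φ.
Areal scale at 72.9°: h·k = 1.000 × 3.219 = 3.219.
Areal scale at 21.4°: h·k = 1.000 × 1.017 = 1.017.
Ratio = 3.219/1.017 ≈ 3.17.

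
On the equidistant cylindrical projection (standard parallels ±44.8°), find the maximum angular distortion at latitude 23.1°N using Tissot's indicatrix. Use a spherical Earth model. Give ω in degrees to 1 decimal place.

14.8°

With standard parallel φ₀ = 44.8°, the equirectangular projection gives x = Rλ cos φ₀, y = Rφ, so h = 1 and k = cos 44.8° / cos φ.
At 23.1°: h = 1.000, k = 0.7714; principal scales a = 1.000, b = 0.7714.
sin(ω/2) = (a − b)/(a + b) = 0.2286/1.771 = 0.1290, so ω = 2 arcsin(0.1290) ≈ 14.8°.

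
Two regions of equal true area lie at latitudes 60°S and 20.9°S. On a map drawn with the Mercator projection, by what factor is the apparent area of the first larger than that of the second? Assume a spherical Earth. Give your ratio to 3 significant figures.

On Mercator, area is exaggerated by sec²φ = 1/cos²φ.
At 60°: sec²(60°) = 1/0.5000² = 4.000.
At 20.9°: sec²(20.9°) = 1/0.9342² = 1.146.
Ratio = 4.000/1.146 = cos²(20.9°)/cos²(60°) ≈ 3.49.

3.49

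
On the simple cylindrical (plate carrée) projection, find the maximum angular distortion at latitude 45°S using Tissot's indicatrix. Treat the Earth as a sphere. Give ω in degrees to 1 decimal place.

19.8°

Plate carrée maps x = Rλ, y = Rφ. The meridian scale is h = 1 and the parallel scale is k = 1/cos φ = sec φ.
At 45°: h = 1.000, k = 1.414; principal scales a = 1.414, b = 1.000.
sin(ω/2) = (a − b)/(a + b) = 0.4142/2.414 = 0.1716, so ω = 2 arcsin(0.1716) ≈ 19.8°.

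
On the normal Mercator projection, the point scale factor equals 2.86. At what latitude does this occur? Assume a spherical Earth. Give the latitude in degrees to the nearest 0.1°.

69.5°

Mercator scale is k = sec φ = 1/cos φ.
1/cos φ = 2.86  ⇒  cos φ = 0.3497  ⇒  φ = arccos(0.3497) ≈ 69.5°.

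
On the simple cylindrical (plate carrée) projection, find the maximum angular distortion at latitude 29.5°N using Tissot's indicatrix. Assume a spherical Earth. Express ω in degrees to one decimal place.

In the plate carrée (x = Rλ, y = Rφ), meridians are true-scale (h = 1) and parallels are stretched by k = sec φ.
At 29.5°: h = 1.000, k = 1.149; principal scales a = 1.149, b = 1.000.
sin(ω/2) = (a − b)/(a + b) = 0.1490/2.149 = 0.06932, so ω = 2 arcsin(0.06932) ≈ 7.9°.

7.9°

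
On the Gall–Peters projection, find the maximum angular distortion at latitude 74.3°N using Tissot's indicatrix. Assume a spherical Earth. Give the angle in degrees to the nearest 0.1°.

96.2°

The Gall–Peters projection is cylindrical equal-area with φ₀ = 45°. Cylindrical equal-area (φ₀ = 45°): h = cos φ / cos 45° along meridians, k = cos 45° / cos φ along parallels; h·k = 1.
At 74.3°: h = 0.3827, k = 2.613; principal scales a = 2.613, b = 0.3827.
sin(ω/2) = (a − b)/(a + b) = 2.230/2.996 = 0.7445, so ω = 2 arcsin(0.7445) ≈ 96.2°.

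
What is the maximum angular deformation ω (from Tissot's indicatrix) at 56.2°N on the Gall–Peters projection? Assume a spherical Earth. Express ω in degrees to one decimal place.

The Gall–Peters projection is cylindrical equal-area with φ₀ = 45°. For cylindrical equal-area with standard parallel φ₀, h = cos φ / cos φ₀ and k = cos φ₀ / cos φ, so h·k = 1.
At 56.2°: h = 0.7867, k = 1.271; principal scales a = 1.271, b = 0.7867.
sin(ω/2) = (a − b)/(a + b) = 0.4844/2.058 = 0.2354, so ω = 2 arcsin(0.2354) ≈ 27.2°.

27.2°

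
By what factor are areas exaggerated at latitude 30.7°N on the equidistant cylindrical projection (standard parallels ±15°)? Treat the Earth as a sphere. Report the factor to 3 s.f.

1.12

The equidistant cylindrical projection with φ₀ = 15° has h = 1 (meridians true) and k = cos φ₀ / cos φ along parallels.
Areal scale = h·k = 1 × cos φ₀ / cos φ; at 30.7°, h = 1.000, k = 1.123, so h·k = 1.123.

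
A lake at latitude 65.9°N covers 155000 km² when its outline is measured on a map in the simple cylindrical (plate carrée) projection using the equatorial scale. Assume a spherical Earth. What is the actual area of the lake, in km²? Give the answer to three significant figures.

For the equirectangular projection with φ₀ = 0 (plate carrée), h = 1 along meridians and k = sec φ along parallels.
Areal scale = h·k = 1 × sec φ; at 65.9°, h = 1.000, k = 2.449, so h·k = 2.449.
True area = apparent / (areal scale) = 155000 / 2.449 ≈ 63300 km².

63300 km²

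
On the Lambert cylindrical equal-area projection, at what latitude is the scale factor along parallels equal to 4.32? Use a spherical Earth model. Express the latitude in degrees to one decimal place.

The Lambert cylindrical equal-area projection is the cylindrical equal-area projection with its standard parallel at the equator (φ₀ = 0). A cylindrical equal-area projection with standard parallel φ₀ has meridian scale h = cos φ / cos φ₀ and parallel scale k = cos φ₀ / cos φ (so areas are preserved, h·k = 1).
k = cos φ₀ / cos φ = 4.32  ⇒  cos φ = cos 0° / 4.32 = 0.2315.
φ = arccos(0.2315) ≈ 76.6°.

76.6°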